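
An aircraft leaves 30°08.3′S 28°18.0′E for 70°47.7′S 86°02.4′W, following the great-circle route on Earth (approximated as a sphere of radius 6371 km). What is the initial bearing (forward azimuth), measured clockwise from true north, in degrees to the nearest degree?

199°

Δλ = -114.340° = -1.9956 rad.
y = sin Δλ · cos φ₂ = (-0.9111)(0.3289) = -0.2997
x = cos φ₁ sin φ₂ − sin φ₁ cos φ₂ cos Δλ = (0.8648)(-0.9443) − (-0.5021)(0.3289)(-0.4122) = -0.8848
θ = atan2(y, x) = -161.29°; adding 360° gives 199°.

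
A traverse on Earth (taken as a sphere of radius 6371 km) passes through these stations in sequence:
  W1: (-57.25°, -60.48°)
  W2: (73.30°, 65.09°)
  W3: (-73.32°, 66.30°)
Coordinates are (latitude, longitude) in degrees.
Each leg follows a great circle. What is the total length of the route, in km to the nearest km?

Leg W1→W2: central angle 2.6815 rad, distance 17083.6 km.
Leg W2→W3: central angle 2.5590 rad, distance 16303.6 km.
Total: 17083.6 + 16303.6 ≈ 33387 km.

33387 km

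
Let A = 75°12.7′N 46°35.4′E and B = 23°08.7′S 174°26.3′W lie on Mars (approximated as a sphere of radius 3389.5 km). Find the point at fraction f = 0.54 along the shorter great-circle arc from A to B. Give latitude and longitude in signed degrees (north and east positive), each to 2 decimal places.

32.74°, 173.96°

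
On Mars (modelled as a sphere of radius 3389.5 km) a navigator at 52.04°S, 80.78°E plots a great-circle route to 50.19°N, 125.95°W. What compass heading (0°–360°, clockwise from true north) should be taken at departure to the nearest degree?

86°

Δλ = 153.270° = 2.6751 rad.
y = sin Δλ · cos φ₂ = (0.4498)(0.6402) = 0.2880
x = cos φ₁ sin φ₂ − sin φ₁ cos φ₂ cos Δλ = (0.6151)(0.7682) − (-0.7884)(0.6402)(-0.8931) = 0.0217
θ = atan2(y, x) = 85.70°, so the bearing is 86°.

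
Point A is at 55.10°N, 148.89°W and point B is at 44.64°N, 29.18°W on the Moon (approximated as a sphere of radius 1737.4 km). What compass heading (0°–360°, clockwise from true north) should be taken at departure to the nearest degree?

With φ₁ = 0.9617, φ₂ = 0.7791, Δλ = 2.0893 rad, the forward-azimuth formula gives
θ = atan2( sin Δλ cos φ₂ , cos φ₁ sin φ₂ − sin φ₁ cos φ₂ cos Δλ ) = atan2(0.6180, 0.6912) = 41.80°.
So the initial bearing is 42°.

42°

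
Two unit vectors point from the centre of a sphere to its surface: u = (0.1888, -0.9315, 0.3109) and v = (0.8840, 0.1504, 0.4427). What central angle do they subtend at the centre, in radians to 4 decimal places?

u·v = 0.1644; |u| = 1.0000, |v| = 1.0000.
cos θ = (u·v)/(|u||v|) = 0.1644, so θ = 1.4056 rad.

1.4056 rad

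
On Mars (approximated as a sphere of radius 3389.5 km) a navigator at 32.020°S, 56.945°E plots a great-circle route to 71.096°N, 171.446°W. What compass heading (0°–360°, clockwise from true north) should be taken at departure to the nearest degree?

19°

Δλ = 131.609° = 2.2970 rad.
y = sin Δλ · cos φ₂ = (0.7477)(0.3240) = 0.2422
x = cos φ₁ sin φ₂ − sin φ₁ cos φ₂ cos Δλ = (0.8479)(0.9461) − (-0.5302)(0.3240)(-0.6640) = 0.6881
θ = atan2(y, x) = 19.40°, so the bearing is 19°.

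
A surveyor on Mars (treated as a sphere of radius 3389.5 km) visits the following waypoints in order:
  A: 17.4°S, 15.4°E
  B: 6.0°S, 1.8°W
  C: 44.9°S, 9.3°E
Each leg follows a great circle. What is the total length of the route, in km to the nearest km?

3573 km

Leg A→B: central angle 0.3545 rad, distance 1201.5 km.
Leg B→C: central angle 0.6997 rad, distance 2371.5 km.
Total: 1201.5 + 2371.5 ≈ 3573 km.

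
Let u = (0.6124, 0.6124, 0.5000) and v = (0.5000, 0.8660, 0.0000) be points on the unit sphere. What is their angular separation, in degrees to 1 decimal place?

u·v = 0.8365; |u| = 1.0000, |v| = 1.0000.
cos θ = (u·v)/(|u||v|) = 0.8365, so θ = 33.2°.

33.2°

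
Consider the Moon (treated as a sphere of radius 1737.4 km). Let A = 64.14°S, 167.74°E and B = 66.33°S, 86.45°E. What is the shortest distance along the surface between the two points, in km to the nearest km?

With latitudes φ₁ = -64.140°, φ₂ = -66.330° and longitude difference Δλ = -81.290°:
cos c = sin φ₁ sin φ₂ + cos φ₁ cos φ₂ cos Δλ = (-0.8999)(-0.9159) + (0.4362)(0.4015)(0.1514) = 0.85068,
so c = arccos(0.85068) = 0.55352 rad.
Distance = R·c = 1737.4 × 0.5535 ≈ 962 km.

962 km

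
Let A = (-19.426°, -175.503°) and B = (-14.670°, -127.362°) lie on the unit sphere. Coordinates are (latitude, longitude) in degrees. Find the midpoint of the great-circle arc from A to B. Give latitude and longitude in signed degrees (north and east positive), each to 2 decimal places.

Central angle δ = 0.8051 rad. Interpolating on the sphere with fraction f = 0.5:
P = [sin((1−f)δ)·A + sin(fδ)·B] / sin δ = 0.5434·A + 0.5434·B in Cartesian coordinates,
giving P = (-0.8300, -0.4580, -0.3184), i.e. latitude -18.56°, longitude -151.11°.

-18.56°, -151.11°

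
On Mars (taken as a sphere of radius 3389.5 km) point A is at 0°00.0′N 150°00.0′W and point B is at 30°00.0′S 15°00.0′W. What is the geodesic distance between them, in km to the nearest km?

7558 km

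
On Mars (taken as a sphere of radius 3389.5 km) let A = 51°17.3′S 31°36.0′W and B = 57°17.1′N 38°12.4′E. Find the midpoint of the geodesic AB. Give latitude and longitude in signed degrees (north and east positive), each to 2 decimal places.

3.65°, 0.39°

The central angle between A and B is δ = 2.1411 rad.
With f = 0.5, the slerp weights are sin((1−f)δ)/sin δ = 1.0424 and sin(fδ)/sin δ = 1.0424.
Weighted sum of the unit vectors: (1.0424)·(0.5327,-0.3277,-0.7803) + (1.0424)·(0.4247,0.3343,0.8414) = (0.9979, 0.0069, 0.0637).
Converting back: φ = atan2(z, √(x²+y²)) = 3.65°, λ = atan2(y, x) = 0.39°.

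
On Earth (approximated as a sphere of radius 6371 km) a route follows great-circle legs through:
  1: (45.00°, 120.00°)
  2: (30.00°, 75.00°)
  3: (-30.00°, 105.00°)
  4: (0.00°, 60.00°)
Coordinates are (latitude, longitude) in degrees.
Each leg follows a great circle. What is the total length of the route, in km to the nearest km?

17438 km

Leg 1→2: central angle 0.6656 rad, distance 4240.3 km.
Leg 2→3: central angle 1.1598 rad, distance 7389.1 km.
Leg 3→4: central angle 0.9117 rad, distance 5808.7 km.
Total: 4240.3 + 7389.1 + 5808.7 ≈ 17438 km.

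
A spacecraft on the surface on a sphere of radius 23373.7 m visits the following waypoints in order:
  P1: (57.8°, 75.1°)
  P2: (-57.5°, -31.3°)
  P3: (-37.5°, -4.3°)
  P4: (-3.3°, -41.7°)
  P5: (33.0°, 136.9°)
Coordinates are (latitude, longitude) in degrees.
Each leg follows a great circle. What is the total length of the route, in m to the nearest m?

150114 m

Leg P1→P2: central angle 2.4890 rad, distance 58177.1 m.
Leg P2→P3: central angle 0.4663 rad, distance 10899.5 m.
Leg P3→P4: central angle 0.8443 rad, distance 19734.6 m.
Leg P4→P5: central angle 2.6227 rad, distance 61302.8 m.
Total: 58177.1 + 10899.5 + 19734.6 + 61302.8 ≈ 150114 m.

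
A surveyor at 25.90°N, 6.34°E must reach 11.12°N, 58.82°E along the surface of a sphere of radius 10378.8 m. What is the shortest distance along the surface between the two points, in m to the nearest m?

9338 m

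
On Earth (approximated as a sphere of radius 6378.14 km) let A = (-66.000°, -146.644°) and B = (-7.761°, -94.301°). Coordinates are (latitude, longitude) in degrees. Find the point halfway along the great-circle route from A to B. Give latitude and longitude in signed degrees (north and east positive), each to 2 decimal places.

-39.31°, -108.87°

The central angle between A and B is δ = 1.1922 rad.
With f = 0.5, the slerp weights are sin((1−f)δ)/sin δ = 0.6042 and sin(fδ)/sin δ = 0.6042.
Weighted sum of the unit vectors: (0.6042)·(-0.3397,-0.2236,-0.9135) + (0.6042)·(-0.0743,-0.9880,-0.1350) = (-0.2502, -0.7321, -0.6336).
Converting back: φ = atan2(z, √(x²+y²)) = -39.31°, λ = atan2(y, x) = -108.87°.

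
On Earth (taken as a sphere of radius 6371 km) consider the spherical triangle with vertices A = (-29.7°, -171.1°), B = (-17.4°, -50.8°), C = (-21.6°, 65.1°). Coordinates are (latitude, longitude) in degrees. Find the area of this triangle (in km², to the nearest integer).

110251468 km²

Side lengths (central angles): a = 1.8519, b = 1.8410, c = 1.8442 rad; semiperimeter s = 2.7686.
By l'Huilier's theorem, tan(E/4) = √[tan(s/2) tan((s−a)/2) tan((s−b)/2) tan((s−c)/2)], giving spherical excess E = 2.7162 rad.
Area = E·R² = 2.7162 × (6371)² ≈ 110251468 km².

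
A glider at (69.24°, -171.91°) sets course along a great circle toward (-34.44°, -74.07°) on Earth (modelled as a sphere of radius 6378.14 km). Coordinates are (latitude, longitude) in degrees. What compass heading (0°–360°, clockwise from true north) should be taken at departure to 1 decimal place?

With φ₁ = 1.2085, φ₂ = -0.6011, Δλ = 1.7076 rad, the forward-azimuth formula gives
θ = atan2( sin Δλ cos φ₂ , cos φ₁ sin φ₂ − sin φ₁ cos φ₂ cos Δλ ) = atan2(0.8170, -0.0953) = 96.65°.
So the initial bearing is 96.7°.

96.7°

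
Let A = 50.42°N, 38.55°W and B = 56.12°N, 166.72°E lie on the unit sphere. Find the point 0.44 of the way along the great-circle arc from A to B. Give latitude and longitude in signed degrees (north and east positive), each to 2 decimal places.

The central angle between A and B is δ = 1.2465 rad.
With f = 0.44, the slerp weights are sin((1−f)δ)/sin δ = 0.6781 and sin(fδ)/sin δ = 0.5500.
Weighted sum of the unit vectors: (0.6781)·(0.4983,-0.3971,0.7707) + (0.5500)·(-0.5425,0.1281,0.8302) = (0.0394, -0.1988, 0.9792).
Converting back: φ = atan2(z, √(x²+y²)) = 78.31°, λ = atan2(y, x) = -78.78°.

78.31°, -78.78°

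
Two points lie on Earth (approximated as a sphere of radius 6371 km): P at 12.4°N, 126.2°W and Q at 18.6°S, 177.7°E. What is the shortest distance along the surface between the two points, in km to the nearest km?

With latitudes φ₁ = 12.400°, φ₂ = -18.600° and longitude difference Δλ = -56.100°:
cos c = sin φ₁ sin φ₂ + cos φ₁ cos φ₂ cos Δλ = (0.2147)(-0.3190) + (0.9767)(0.9478)(0.5577) = 0.44779,
so c = arccos(0.44779) = 1.10650 rad.
Distance = R·c = 6371 × 1.1065 ≈ 7050 km.

7050 km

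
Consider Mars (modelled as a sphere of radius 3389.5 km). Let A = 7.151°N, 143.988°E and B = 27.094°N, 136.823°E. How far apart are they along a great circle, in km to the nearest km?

With latitudes φ₁ = 7.151°, φ₂ = 27.094° and longitude difference Δλ = -7.165°:
Haversine: a = sin²(Δφ/2) + cos φ₁ cos φ₂ sin²(Δλ/2) = 0.0300 + (0.9922)(0.8903)(0.0039) = 0.03343.
Central angle c = 2·arcsin(√a) = 0.36776 rad.
Distance = R·c = 3389.5 × 0.3678 ≈ 1247 km.

1247 km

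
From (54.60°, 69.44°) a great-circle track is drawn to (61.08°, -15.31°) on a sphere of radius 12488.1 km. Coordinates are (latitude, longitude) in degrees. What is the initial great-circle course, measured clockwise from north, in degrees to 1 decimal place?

314.4°

Δλ = -84.750° = -1.4792 rad.
y = sin Δλ · cos φ₂ = (-0.9958)(0.4836) = -0.4816
x = cos φ₁ sin φ₂ − sin φ₁ cos φ₂ cos Δλ = (0.5793)(0.8753) − (0.8151)(0.4836)(0.0915) = 0.4710
θ = atan2(y, x) = -45.64°; adding 360° gives 314.4°.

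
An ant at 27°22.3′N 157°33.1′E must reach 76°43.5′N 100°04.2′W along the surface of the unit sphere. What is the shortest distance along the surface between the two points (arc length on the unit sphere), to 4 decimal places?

1.1552

In radians: φ₁ = 0.4777, φ₂ = 1.3391, Δλ = 102.378° = 1.7868 rad.
Haversine: a = sin²(Δφ/2) + cos φ₁ cos φ₂ sin²(Δλ/2) = 0.1743 + (0.8880)(0.2296)(0.6072) = 0.29812.
Central angle c = 2·arcsin(√a) = 1.15517 rad.
On the unit sphere the arc length equals the central angle: 1.1552.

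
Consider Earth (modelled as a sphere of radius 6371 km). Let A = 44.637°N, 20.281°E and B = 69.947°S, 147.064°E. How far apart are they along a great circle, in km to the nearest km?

Let φ₁ = 0.7791 rad, φ₂ = -1.2208 rad, and Δλ = 2.2128 rad.
cos c = sin φ₁ sin φ₂ + cos φ₁ cos φ₂ cos Δλ = (0.7026)(-0.9394) + (0.7116)(0.3429)(-0.5988) = -0.80612,
so c = arccos(-0.80612) = 2.50835 rad.
Distance = R·c = 6371 × 2.5084 ≈ 15981 km.

15981 km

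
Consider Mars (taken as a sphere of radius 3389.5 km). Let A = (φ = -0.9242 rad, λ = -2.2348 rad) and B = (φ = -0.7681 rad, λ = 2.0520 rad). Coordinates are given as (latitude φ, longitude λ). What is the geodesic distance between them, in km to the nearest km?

In radians: φ₁ = -0.9242, φ₂ = -0.7681, Δλ = -114.384° = -1.9964 rad.
cos c = sin φ₁ sin φ₂ + cos φ₁ cos φ₂ cos Δλ = (-0.7981)(-0.6948) + (0.6025)(0.7192)(-0.4129) = 0.37562,
so c = arccos(0.37562) = 1.18573 rad.
Distance = R·c = 3389.5 × 1.1857 ≈ 4019 km.

4019 km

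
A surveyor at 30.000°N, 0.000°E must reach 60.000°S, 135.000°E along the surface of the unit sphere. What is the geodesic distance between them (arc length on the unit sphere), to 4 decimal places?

2.4027

With latitudes φ₁ = 30.000°, φ₂ = -60.000° and longitude difference Δλ = 135.000°:
cos c = sin φ₁ sin φ₂ + cos φ₁ cos φ₂ cos Δλ = (0.5000)(-0.8660) + (0.8660)(0.5000)(-0.7071) = -0.73920,
so c = arccos(-0.73920) = 2.40268 rad.
On the unit sphere the arc length equals the central angle: 2.4027.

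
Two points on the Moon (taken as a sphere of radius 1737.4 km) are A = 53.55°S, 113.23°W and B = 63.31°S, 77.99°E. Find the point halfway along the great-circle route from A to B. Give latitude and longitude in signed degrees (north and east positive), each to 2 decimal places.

Central angle δ = 1.0963 rad. Interpolating on the sphere with fraction f = 0.5:
P = [sin((1−f)δ)·A + sin(fδ)·B] / sin δ = 0.5858·A + 0.5858·B in Cartesian coordinates,
giving P = (-0.0825, -0.0625, -0.9946), i.e. latitude -84.06°, longitude -142.88°.

-84.06°, -142.88°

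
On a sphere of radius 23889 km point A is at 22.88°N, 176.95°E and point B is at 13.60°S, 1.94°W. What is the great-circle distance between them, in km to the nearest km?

Let φ₁ = 0.3993 rad, φ₂ = -0.2374 rad, and Δλ = -3.1222 rad.
Haversine: a = sin²(Δφ/2) + cos φ₁ cos φ₂ sin²(Δλ/2) = 0.0980 + (0.9213)(0.9720)(0.9999) = 0.99337.
Central angle c = 2·arcsin(√a) = 2.97859 rad.
Distance = R·c = 23889 × 2.9786 ≈ 71155 km.

71155 km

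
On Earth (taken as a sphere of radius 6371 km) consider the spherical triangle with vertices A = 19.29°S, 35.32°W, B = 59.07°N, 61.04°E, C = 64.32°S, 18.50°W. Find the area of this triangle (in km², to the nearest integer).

Side lengths (central angles): a = 2.3930, b = 0.8104, c = 1.9146 rad; semiperimeter s = 2.5590.
By l'Huilier's theorem, tan(E/4) = √[tan(s/2) tan((s−a)/2) tan((s−b)/2) tan((s−c)/2)], giving spherical excess E = 1.2851 rad.
Area = E·R² = 1.2851 × (6371)² ≈ 52161236 km².

52161236 km²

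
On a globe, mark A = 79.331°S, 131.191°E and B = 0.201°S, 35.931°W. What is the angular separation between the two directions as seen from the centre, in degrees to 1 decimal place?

100.2°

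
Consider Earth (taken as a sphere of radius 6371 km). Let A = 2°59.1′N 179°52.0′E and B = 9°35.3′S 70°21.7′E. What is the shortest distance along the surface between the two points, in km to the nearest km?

12200 km

With latitudes φ₁ = 2.985°, φ₂ = -9.588° and longitude difference Δλ = -109.505°:
cos c = sin φ₁ sin φ₂ + cos φ₁ cos φ₂ cos Δλ = (0.0521)(-0.1666) + (0.9986)(0.9860)(-0.3339) = -0.33745,
so c = arccos(-0.33745) = 1.91501 rad.
Distance = R·c = 6371 × 1.9150 ≈ 12200 km.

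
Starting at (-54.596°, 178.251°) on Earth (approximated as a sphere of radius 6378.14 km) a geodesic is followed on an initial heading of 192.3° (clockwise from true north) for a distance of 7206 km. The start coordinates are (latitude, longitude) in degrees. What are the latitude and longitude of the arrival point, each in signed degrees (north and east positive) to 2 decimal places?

-59.29°, 20.42°

Angular distance δ = d/R = 7206/6378.14 = 1.12980 rad; initial bearing θ = 3.3563 rad.
sin φ₂ = sin φ₁ cos δ + cos φ₁ sin δ cos θ = (-0.8151)(0.4268) + (0.5793)(0.9043)(-0.9770) = -0.8598, so φ₂ = -59.29°.
Δλ = atan2(sin θ sin δ cos φ₁, cos δ − sin φ₁ sin φ₂) = atan2(-0.1116, -0.2740) = -157.835°.
λ₂ = 178.251° − 157.835° = 20.42°.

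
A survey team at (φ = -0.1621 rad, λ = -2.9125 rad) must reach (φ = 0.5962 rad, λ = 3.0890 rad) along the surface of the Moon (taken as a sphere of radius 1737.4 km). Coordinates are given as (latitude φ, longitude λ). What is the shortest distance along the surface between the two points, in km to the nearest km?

1397 km

In radians: φ₁ = -0.1621, φ₂ = 0.5962, Δλ = -16.139° = -0.2817 rad.
cos c = sin φ₁ sin φ₂ + cos φ₁ cos φ₂ cos Δλ = (-0.1614)(0.5615) + (0.9869)(0.8275)(0.9606) = 0.69382,
so c = arccos(0.69382) = 0.80401 rad.
Distance = R·c = 1737.4 × 0.8040 ≈ 1397 km.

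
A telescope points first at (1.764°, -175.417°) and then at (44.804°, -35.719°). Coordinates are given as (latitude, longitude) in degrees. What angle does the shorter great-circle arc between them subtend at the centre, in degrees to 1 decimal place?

With latitudes φ₁ = 1.764°, φ₂ = 44.804° and longitude difference Δλ = 139.698°:
Haversine: a = sin²(Δφ/2) + cos φ₁ cos φ₂ sin²(Δλ/2) = 0.1346 + (0.9995)(0.7095)(0.8813) = 0.75958.
Central angle c = 2·arcsin(√a) = 2.11667 rad.
So the angular separation is 121.3°.

121.3°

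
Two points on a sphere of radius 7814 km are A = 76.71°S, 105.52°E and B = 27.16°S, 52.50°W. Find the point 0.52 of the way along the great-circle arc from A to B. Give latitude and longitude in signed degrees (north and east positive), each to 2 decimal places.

The central angle between A and B is δ = 1.3134 rad.
With f = 0.52, the slerp weights are sin((1−f)δ)/sin δ = 0.6096 and sin(fδ)/sin δ = 0.6526.
Weighted sum of the unit vectors: (0.6096)·(-0.0615,0.2215,-0.9732) + (0.6526)·(0.5416,-0.7059,-0.4565) = (0.3160, -0.3256, -0.8911).
Converting back: φ = atan2(z, √(x²+y²)) = -63.02°, λ = atan2(y, x) = -45.86°.

-63.02°, -45.86°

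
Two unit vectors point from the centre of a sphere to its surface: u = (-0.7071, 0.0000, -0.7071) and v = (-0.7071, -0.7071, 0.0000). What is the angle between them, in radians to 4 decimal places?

1.0472 rad

u·v = 0.5000; |u| = 1.0000, |v| = 1.0000.
cos θ = (u·v)/(|u||v|) = 0.5000, so θ = 1.0472 rad.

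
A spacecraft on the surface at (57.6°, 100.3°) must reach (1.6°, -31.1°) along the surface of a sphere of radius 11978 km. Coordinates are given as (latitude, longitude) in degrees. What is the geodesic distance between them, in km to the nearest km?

22851 km

In radians: φ₁ = 1.0053, φ₂ = 0.0279, Δλ = -131.400° = -2.2934 rad.
cos c = sin φ₁ sin φ₂ + cos φ₁ cos φ₂ cos Δλ = (0.8443)(0.0279) + (0.5358)(0.9996)(-0.6613) = -0.33064,
so c = arccos(-0.33064) = 1.90777 rad.
Distance = R·c = 11978 × 1.9078 ≈ 22851 km.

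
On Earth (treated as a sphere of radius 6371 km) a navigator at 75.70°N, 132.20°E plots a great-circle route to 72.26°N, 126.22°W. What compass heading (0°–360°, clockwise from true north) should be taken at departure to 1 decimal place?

With φ₁ = 1.3212, φ₂ = 1.2612, Δλ = 1.7729 rad, the forward-azimuth formula gives
θ = atan2( sin Δλ cos φ₂ , cos φ₁ sin φ₂ − sin φ₁ cos φ₂ cos Δλ ) = atan2(0.2985, 0.2945) = 45.38°.
So the initial bearing is 45.4°.

45.4°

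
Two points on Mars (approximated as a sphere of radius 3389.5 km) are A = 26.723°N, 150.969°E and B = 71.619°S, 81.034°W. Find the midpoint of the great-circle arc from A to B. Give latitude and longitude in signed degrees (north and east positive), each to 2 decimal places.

Central angle δ = 2.2145 rad. Interpolating on the sphere with fraction f = 0.5:
P = [sin((1−f)δ)·A + sin(fδ)·B] / sin δ = 1.1182·A + 1.1182·B in Cartesian coordinates,
giving P = (-0.8183, 0.1364, -0.5583), i.e. latitude -33.94°, longitude 170.54°.

-33.94°, 170.54°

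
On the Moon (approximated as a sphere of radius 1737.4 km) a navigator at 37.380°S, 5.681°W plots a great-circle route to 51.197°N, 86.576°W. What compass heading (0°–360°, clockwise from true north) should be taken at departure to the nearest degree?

Δλ = -80.895° = -1.4119 rad.
y = sin Δλ · cos φ₂ = (-0.9874)(0.6266) = -0.6187
x = cos φ₁ sin φ₂ − sin φ₁ cos φ₂ cos Δλ = (0.7946)(0.7793) − (-0.6071)(0.6266)(0.1582) = 0.6795
θ = atan2(y, x) = -42.32°; adding 360° gives 318°.

318°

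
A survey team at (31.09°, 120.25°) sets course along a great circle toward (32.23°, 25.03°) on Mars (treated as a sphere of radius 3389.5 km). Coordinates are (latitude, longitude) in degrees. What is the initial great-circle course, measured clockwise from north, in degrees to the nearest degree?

With φ₁ = 0.5426, φ₂ = 0.5625, Δλ = -1.6619 rad, the forward-azimuth formula gives
θ = atan2( sin Δλ cos φ₂ , cos φ₁ sin φ₂ − sin φ₁ cos φ₂ cos Δλ ) = atan2(-0.8424, 0.4965) = -59.49°.
Adding 360° brings this into [0°, 360°): 301°.

301°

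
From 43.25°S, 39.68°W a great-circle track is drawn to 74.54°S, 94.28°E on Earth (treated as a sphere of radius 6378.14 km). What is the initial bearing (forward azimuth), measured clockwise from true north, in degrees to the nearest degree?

167°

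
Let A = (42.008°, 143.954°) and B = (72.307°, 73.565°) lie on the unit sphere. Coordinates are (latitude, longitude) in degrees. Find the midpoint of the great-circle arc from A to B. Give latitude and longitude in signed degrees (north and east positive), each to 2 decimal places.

The central angle between A and B is δ = 0.7765 rad.
With f = 0.5, the slerp weights are sin((1−f)δ)/sin δ = 0.5402 and sin(fδ)/sin δ = 0.5402.
Weighted sum of the unit vectors: (0.5402)·(-0.6008,0.4372,0.6692) + (0.5402)·(0.0860,0.2915,0.9527) = (-0.2781, 0.3937, 0.8762).
Converting back: φ = atan2(z, √(x²+y²)) = 61.18°, λ = atan2(y, x) = 125.24°.

61.18°, 125.24°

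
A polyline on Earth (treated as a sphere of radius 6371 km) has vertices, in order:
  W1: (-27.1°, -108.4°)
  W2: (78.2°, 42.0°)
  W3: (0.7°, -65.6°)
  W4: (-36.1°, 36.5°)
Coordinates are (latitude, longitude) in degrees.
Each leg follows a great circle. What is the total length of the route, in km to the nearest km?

35605 km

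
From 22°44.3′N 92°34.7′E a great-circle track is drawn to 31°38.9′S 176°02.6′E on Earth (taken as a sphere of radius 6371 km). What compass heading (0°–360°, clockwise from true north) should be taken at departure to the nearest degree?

With φ₁ = 0.3969, φ₂ = -0.5524, Δλ = 1.4567 rad, the forward-azimuth formula gives
θ = atan2( sin Δλ cos φ₂ , cos φ₁ sin φ₂ − sin φ₁ cos φ₂ cos Δλ ) = atan2(0.8458, -0.5214) = 121.65°.
So the initial bearing is 122°.

122°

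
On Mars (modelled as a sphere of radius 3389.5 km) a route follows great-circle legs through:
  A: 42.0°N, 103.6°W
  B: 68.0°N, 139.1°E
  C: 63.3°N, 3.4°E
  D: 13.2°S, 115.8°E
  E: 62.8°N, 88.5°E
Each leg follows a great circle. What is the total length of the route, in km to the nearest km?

17516 km

Leg A→B: central angle 1.0556 rad, distance 3577.9 km.
Leg B→C: central angle 0.7843 rad, distance 2658.5 km.
Leg C→D: central angle 1.9506 rad, distance 6611.4 km.
Leg D→E: central angle 1.3772 rad, distance 4668.1 km.
Total: 3577.9 + 2658.5 + 6611.4 + 4668.1 ≈ 17516 km.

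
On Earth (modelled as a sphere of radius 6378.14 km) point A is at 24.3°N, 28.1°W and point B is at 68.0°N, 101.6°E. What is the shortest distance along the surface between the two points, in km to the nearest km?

8971 km

With latitudes φ₁ = 24.300°, φ₂ = 68.000° and longitude difference Δλ = 129.700°:
cos c = sin φ₁ sin φ₂ + cos φ₁ cos φ₂ cos Δλ = (0.4115)(0.9272) + (0.9114)(0.3746)(-0.6388) = 0.16346,
so c = arccos(0.16346) = 1.40660 rad.
Distance = R·c = 6378.14 × 1.4066 ≈ 8971 km.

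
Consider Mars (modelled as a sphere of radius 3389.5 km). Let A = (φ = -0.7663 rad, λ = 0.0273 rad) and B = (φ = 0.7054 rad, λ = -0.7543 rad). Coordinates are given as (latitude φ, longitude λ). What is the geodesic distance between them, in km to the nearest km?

With latitudes φ₁ = -43.906°, φ₂ = 40.416° and longitude difference Δλ = -44.782°:
cos c = sin φ₁ sin φ₂ + cos φ₁ cos φ₂ cos Δλ = (-0.6935)(0.6483) + (0.7205)(0.7614)(0.7098) = -0.06026,
so c = arccos(-0.06026) = 1.63109 rad.
Distance = R·c = 3389.5 × 1.6311 ≈ 5529 km.

5529 km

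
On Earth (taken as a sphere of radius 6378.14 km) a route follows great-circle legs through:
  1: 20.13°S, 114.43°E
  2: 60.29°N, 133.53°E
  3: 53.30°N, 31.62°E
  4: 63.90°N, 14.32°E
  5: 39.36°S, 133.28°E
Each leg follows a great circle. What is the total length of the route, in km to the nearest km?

31562 km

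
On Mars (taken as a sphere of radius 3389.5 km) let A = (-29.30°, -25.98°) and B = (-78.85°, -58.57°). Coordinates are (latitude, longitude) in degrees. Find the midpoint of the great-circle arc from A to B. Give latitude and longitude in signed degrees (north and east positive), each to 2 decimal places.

-54.72°, -31.73°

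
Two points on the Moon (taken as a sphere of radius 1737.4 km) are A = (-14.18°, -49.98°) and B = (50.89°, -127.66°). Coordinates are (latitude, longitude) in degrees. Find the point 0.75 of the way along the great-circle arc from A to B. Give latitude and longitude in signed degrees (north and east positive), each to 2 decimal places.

Central angle δ = 1.6304 rad. Interpolating on the sphere with fraction f = 0.75:
P = [sin((1−f)δ)·A + sin(fδ)·B] / sin δ = 0.3971·A + 0.9417·B in Cartesian coordinates,
giving P = (-0.1154, -0.7651, 0.6334), i.e. latitude 39.30°, longitude -98.57°.

39.30°, -98.57°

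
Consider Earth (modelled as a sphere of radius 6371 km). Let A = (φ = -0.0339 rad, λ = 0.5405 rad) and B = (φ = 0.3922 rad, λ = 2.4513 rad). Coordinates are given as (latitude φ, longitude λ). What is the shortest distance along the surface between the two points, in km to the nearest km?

12089 km

Let φ₁ = -0.0339 rad, φ₂ = 0.3922 rad, and Δλ = 1.9108 rad.
cos c = sin φ₁ sin φ₂ + cos φ₁ cos φ₂ cos Δλ = (-0.0339)(0.3822) + (0.9994)(0.9241)(-0.3335) = -0.32095,
so c = arccos(-0.32095) = 1.89753 rad.
Distance = R·c = 6371 × 1.8975 ≈ 12089 km.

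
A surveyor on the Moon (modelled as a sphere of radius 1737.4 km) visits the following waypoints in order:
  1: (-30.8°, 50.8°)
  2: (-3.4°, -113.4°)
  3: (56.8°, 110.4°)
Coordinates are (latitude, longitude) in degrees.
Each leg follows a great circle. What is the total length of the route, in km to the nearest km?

7854 km

Leg 1→2: central angle 2.4893 rad, distance 4324.9 km.
Leg 2→3: central angle 2.0310 rad, distance 3528.7 km.
Total: 4324.9 + 3528.7 ≈ 7854 km.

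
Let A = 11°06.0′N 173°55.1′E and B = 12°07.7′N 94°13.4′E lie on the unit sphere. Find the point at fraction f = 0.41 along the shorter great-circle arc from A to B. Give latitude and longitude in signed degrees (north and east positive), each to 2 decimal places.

14.77°, 141.40°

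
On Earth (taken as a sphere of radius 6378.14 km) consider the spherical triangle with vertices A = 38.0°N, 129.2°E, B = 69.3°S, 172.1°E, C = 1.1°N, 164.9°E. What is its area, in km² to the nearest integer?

20090157 km²

Side lengths (central angles): a = 1.2317, b = 0.8611, c = 1.9518 rad; semiperimeter s = 2.0223.
By l'Huilier's theorem, tan(E/4) = √[tan(s/2) tan((s−a)/2) tan((s−b)/2) tan((s−c)/2)], giving spherical excess E = 0.4939 rad.
Area = E·R² = 0.4939 × (6378.14)² ≈ 20090157 km².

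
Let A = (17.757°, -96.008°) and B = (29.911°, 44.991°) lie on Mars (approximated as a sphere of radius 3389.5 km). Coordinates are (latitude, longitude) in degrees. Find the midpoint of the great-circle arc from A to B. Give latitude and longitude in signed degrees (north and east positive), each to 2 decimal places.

52.68°, -33.07°

The central angle between A and B is δ = 2.0823 rad.
With f = 0.5, the slerp weights are sin((1−f)δ)/sin δ = 0.9896 and sin(fδ)/sin δ = 0.9896.
Weighted sum of the unit vectors: (0.9896)·(-0.0997,-0.9471,0.3050) + (0.9896)·(0.6130,0.6128,0.4987) = (0.5080, -0.3308, 0.7953).
Converting back: φ = atan2(z, √(x²+y²)) = 52.68°, λ = atan2(y, x) = -33.07°.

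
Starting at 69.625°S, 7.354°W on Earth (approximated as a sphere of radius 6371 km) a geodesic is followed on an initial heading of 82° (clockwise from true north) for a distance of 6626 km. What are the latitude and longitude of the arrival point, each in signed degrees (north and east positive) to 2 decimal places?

-25.64°, 63.97°

Angular distance δ = d/R = 6626/6371 = 1.04003 rad; initial bearing θ = 1.4312 rad.
sin φ₂ = sin φ₁ cos δ + cos φ₁ sin δ cos θ = (-0.9374)(0.5062) + (0.3482)(0.8624)(0.1392) = -0.4327, so φ₂ = -25.64°.
Δλ = atan2(sin θ sin δ cos φ₁, cos δ − sin φ₁ sin φ₂) = atan2(0.2973, 0.1005) = 71.319°.
λ₂ = -7.354° + 71.319° = 63.97°.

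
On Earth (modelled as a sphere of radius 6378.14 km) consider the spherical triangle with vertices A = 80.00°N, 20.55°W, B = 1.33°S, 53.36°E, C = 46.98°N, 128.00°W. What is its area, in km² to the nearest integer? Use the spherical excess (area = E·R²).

10822904 km²

Side lengths (central angles): a = 2.3446, b = 0.8169, c = 1.5455 rad; semiperimeter s = 2.3535.
By l'Huilier's theorem, tan(E/4) = √[tan(s/2) tan((s−a)/2) tan((s−b)/2) tan((s−c)/2)], giving spherical excess E = 0.2660 rad.
Area = E·R² = 0.2660 × (6378.14)² ≈ 10822904 km².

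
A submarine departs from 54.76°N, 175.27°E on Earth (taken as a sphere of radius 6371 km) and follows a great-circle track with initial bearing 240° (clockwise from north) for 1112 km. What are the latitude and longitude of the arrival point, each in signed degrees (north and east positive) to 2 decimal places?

48.96°, 162.03°

Angular distance δ = d/R = 1112/6371 = 0.17454 rad; initial bearing θ = 4.1888 rad.
sin φ₂ = sin φ₁ cos δ + cos φ₁ sin δ cos θ = (0.8167)(0.9848) + (0.5770)(0.1737)(-0.5000) = 0.7542, so φ₂ = 48.96°.
Δλ = atan2(sin θ sin δ cos φ₁, cos δ − sin φ₁ sin φ₂) = atan2(-0.0868, 0.3688) = -13.241°.
λ₂ = 175.270° − 13.241° = 162.03°.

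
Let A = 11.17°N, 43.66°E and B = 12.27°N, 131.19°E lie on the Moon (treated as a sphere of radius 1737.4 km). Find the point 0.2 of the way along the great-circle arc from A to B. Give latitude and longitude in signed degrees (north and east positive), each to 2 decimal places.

14.07°, 60.89°

The central angle between A and B is δ = 1.4882 rad.
With f = 0.2, the slerp weights are sin((1−f)δ)/sin δ = 0.9318 and sin(fδ)/sin δ = 0.2943.
Weighted sum of the unit vectors: (0.9318)·(0.7097,0.6773,0.1937) + (0.2943)·(-0.6435,0.7353,0.2125) = (0.4719, 0.8475, 0.2430).
Converting back: φ = atan2(z, √(x²+y²)) = 14.07°, λ = atan2(y, x) = 60.89°.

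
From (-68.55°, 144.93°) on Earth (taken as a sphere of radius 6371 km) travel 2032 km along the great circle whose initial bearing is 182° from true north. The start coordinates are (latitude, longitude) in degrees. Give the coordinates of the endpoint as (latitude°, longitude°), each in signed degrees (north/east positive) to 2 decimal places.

Angular distance δ = d/R = 2032/6371 = 0.31895 rad; initial bearing θ = 3.1765 rad.
sin φ₂ = sin φ₁ cos δ + cos φ₁ sin δ cos θ = (-0.9307)(0.9496) + (0.3657)(0.3136)(-0.9994) = -0.9984, so φ₂ = -86.75°.
Δλ = atan2(sin θ sin δ cos φ₁, cos δ − sin φ₁ sin φ₂) = atan2(-0.0040, 0.0203) = -11.139°.
λ₂ = 144.930° − 11.139° = 133.79°.

-86.75°, 133.79°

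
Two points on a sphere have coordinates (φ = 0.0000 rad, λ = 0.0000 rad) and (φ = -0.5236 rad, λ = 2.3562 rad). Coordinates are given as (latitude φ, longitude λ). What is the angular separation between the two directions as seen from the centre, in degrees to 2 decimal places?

127.76°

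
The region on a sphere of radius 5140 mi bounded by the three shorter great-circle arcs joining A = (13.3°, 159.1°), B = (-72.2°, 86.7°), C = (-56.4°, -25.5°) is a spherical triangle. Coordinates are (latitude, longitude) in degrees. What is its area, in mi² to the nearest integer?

14269703 mi²

Side lengths (central angles): a = 0.7537, b = 2.3868, c = 1.7002 rad; semiperimeter s = 2.4204.
By l'Huilier's theorem, tan(E/4) = √[tan(s/2) tan((s−a)/2) tan((s−b)/2) tan((s−c)/2)], giving spherical excess E = 0.5401 rad.
Area = E·R² = 0.5401 × (5140)² ≈ 14269703 mi².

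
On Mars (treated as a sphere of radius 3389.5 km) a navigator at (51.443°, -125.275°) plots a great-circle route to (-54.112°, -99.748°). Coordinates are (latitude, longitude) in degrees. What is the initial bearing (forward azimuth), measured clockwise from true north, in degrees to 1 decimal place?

164.6°

Δλ = 25.527° = 0.4455 rad.
y = sin Δλ · cos φ₂ = (0.4309)(0.5862) = 0.2526
x = cos φ₁ sin φ₂ − sin φ₁ cos φ₂ cos Δλ = (0.6233)(-0.8102) − (0.7820)(0.5862)(0.9024) = -0.9186
θ = atan2(y, x) = 164.62°, so the bearing is 164.6°.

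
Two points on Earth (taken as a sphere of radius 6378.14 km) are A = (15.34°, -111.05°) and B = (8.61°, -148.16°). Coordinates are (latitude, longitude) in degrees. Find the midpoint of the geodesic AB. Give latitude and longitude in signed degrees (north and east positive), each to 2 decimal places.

The central angle between A and B is δ = 0.6435 rad.
With f = 0.5, the slerp weights are sin((1−f)δ)/sin δ = 0.5270 and sin(fδ)/sin δ = 0.5270.
Weighted sum of the unit vectors: (0.5270)·(-0.3464,-0.9000,0.2645) + (0.5270)·(-0.8400,-0.5216,0.1497) = (-0.6253, -0.7493, 0.2183).
Converting back: φ = atan2(z, √(x²+y²)) = 12.61°, λ = atan2(y, x) = -129.84°.

12.61°, -129.84°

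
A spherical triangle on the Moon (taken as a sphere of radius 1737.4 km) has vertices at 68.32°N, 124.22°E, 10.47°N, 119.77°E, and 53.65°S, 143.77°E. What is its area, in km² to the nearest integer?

999194 km²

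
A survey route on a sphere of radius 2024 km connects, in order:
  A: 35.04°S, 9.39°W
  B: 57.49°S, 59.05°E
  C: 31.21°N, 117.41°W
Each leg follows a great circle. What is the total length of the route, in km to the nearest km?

7184 km

Leg A→B: central angle 0.8686 rad, distance 1758.1 km.
Leg B→C: central angle 2.6809 rad, distance 5426.2 km.
Total: 1758.1 + 5426.2 ≈ 7184 km.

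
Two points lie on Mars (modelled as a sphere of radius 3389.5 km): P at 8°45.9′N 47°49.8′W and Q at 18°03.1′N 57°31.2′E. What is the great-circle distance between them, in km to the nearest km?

6012 km

In radians: φ₁ = 0.1530, φ₂ = 0.3151, Δλ = 105.350° = 1.8387 rad.
cos c = sin φ₁ sin φ₂ + cos φ₁ cos φ₂ cos Δλ = (0.1524)(0.3099) + (0.9883)(0.9508)(-0.2647) = -0.20153,
so c = arccos(-0.20153) = 1.77371 rad.
Distance = R·c = 3389.5 × 1.7737 ≈ 6012 km.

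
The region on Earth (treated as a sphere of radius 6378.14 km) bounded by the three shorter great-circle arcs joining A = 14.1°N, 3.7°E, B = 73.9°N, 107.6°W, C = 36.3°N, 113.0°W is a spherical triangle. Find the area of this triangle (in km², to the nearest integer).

23766953 km²

Side lengths (central angles): a = 0.6579, b = 1.7793, c = 1.4340 rad; semiperimeter s = 1.9356.
By l'Huilier's theorem, tan(E/4) = √[tan(s/2) tan((s−a)/2) tan((s−b)/2) tan((s−c)/2)], giving spherical excess E = 0.5842 rad.
Area = E·R² = 0.5842 × (6378.14)² ≈ 23766953 km².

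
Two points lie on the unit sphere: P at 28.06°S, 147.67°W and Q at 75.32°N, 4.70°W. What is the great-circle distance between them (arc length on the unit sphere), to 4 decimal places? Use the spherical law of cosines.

2.2570

With latitudes φ₁ = -28.060°, φ₂ = 75.320° and longitude difference Δλ = 142.970°:
cos c = sin φ₁ sin φ₂ + cos φ₁ cos φ₂ cos Δλ = (-0.4704)(0.9674) + (0.8825)(0.2534)(-0.7983) = -0.63357,
so c = arccos(-0.63357) = 2.25696 rad.
On the unit sphere the arc length equals the central angle: 2.2570.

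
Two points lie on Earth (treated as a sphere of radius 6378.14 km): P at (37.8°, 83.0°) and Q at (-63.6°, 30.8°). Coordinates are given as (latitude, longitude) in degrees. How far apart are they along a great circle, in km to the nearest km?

12188 km

With latitudes φ₁ = 37.800°, φ₂ = -63.600° and longitude difference Δλ = -52.200°:
cos c = sin φ₁ sin φ₂ + cos φ₁ cos φ₂ cos Δλ = (0.6129)(-0.8957) + (0.7902)(0.4446)(0.6129) = -0.33365,
so c = arccos(-0.33365) = 1.91097 rad.
Distance = R·c = 6378.14 × 1.9110 ≈ 12188 km.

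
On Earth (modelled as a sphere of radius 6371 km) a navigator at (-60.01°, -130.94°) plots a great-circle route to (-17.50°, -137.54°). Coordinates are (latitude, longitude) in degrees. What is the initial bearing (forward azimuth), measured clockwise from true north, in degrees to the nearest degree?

351°

Δλ = -6.600° = -0.1152 rad.
y = sin Δλ · cos φ₂ = (-0.1149)(0.9537) = -0.1096
x = cos φ₁ sin φ₂ − sin φ₁ cos φ₂ cos Δλ = (0.4998)(-0.3007) − (-0.8661)(0.9537)(0.9934) = 0.6702
θ = atan2(y, x) = -9.29°; adding 360° gives 351°.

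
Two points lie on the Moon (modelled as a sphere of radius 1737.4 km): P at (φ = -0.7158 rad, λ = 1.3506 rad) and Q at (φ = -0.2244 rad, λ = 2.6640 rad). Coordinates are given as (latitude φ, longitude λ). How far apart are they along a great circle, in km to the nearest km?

With latitudes φ₁ = -41.012°, φ₂ = -12.857° and longitude difference Δλ = 75.252°:
cos c = sin φ₁ sin φ₂ + cos φ₁ cos φ₂ cos Δλ = (-0.6562)(-0.2225) + (0.7546)(0.9749)(0.2546) = 0.33329,
so c = arccos(0.33329) = 1.23100 rad.
Distance = R·c = 1737.4 × 1.2310 ≈ 2139 km.

2139 km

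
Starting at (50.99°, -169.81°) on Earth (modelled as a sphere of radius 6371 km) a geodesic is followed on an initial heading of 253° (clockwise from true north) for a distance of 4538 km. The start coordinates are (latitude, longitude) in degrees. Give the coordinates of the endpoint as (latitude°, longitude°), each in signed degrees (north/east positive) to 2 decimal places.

Angular distance δ = d/R = 4538/6371 = 0.71229 rad; initial bearing θ = 4.4157 rad.
sin φ₂ = sin φ₁ cos δ + cos φ₁ sin δ cos θ = (0.7770)(0.7569) + (0.6295)(0.6536)(-0.2924) = 0.4678, so φ₂ = 27.89°.
Δλ = atan2(sin θ sin δ cos φ₁, cos δ − sin φ₁ sin φ₂) = atan2(-0.3934, 0.3933) = -45.005°.
λ₂ = -169.810° − 45.005° = -214.82° → 145.18° after wrapping to (−180°, 180°].

27.89°, 145.18°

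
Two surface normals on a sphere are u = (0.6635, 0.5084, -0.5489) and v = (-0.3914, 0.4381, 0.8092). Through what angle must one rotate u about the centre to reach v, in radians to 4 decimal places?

u·v = -0.4811; |u| = 1.0000, |v| = 1.0000.
cos θ = (u·v)/(|u||v|) = -0.4812, so θ = 2.0728 rad.

2.0728 rad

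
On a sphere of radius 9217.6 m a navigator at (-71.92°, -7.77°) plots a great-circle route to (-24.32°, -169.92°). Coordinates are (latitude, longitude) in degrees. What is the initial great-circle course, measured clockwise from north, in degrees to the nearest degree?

196°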